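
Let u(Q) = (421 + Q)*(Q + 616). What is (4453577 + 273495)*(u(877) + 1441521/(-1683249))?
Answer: 5139887766686750560/561083 ≈ 9.1607e+12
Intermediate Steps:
u(Q) = (421 + Q)*(616 + Q)
(4453577 + 273495)*(u(877) + 1441521/(-1683249)) = (4453577 + 273495)*((259336 + 877² + 1037*877) + 1441521/(-1683249)) = 4727072*((259336 + 769129 + 909449) + 1441521*(-1/1683249)) = 4727072*(1937914 - 480507/561083) = 4727072*(1087330120355/561083) = 5139887766686750560/561083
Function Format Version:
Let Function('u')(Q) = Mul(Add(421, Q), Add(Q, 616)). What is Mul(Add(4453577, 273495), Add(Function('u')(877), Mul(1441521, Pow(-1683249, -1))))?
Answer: Rational(5139887766686750560, 561083) ≈ 9.1607e+12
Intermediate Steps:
Function('u')(Q) = Mul(Add(421, Q), Add(616, Q))
Mul(Add(4453577, 273495), Add(Function('u')(877), Mul(1441521, Pow(-1683249, -1)))) = Mul(Add(4453577, 273495), Add(Add(259336, Pow(877, 2), Mul(1037, 877)), Mul(1441521, Pow(-1683249, -1)))) = Mul(4727072, Add(Add(259336, 769129, 909449), Mul(1441521, Rational(-1, 1683249)))) = Mul(4727072, Add(1937914, Rational(-480507, 561083))) = Mul(4727072, Rational(1087330120355, 561083)) = Rational(5139887766686750560, 561083)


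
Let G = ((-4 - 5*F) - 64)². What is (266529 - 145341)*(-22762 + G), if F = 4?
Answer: -1820001384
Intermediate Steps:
G = 7744 (G = ((-4 - 5*4) - 64)² = ((-4 - 20) - 64)² = (-24 - 64)² = (-88)² = 7744)
(266529 - 145341)*(-22762 + G) = (266529 - 145341)*(-22762 + 7744) = 121188*(-15018) = -1820001384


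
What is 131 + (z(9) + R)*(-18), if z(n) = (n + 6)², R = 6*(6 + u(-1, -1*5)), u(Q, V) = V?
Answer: -4027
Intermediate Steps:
R = 6 (R = 6*(6 - 1*5) = 6*(6 - 5) = 6*1 = 6)
z(n) = (6 + n)²
131 + (z(9) + R)*(-18) = 131 + ((6 + 9)² + 6)*(-18) = 131 + (15² + 6)*(-18) = 131 + (225 + 6)*(-18) = 131 + 231*(-18) = 131 - 4158 = -4027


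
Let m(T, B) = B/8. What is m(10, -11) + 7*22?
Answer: 1221/8 ≈ 152.63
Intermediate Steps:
m(T, B) = B/8 (m(T, B) = B*(1/8) = B/8)
m(10, -11) + 7*22 = (1/8)*(-11) + 7*22 = -11/8 + 154 = 1221/8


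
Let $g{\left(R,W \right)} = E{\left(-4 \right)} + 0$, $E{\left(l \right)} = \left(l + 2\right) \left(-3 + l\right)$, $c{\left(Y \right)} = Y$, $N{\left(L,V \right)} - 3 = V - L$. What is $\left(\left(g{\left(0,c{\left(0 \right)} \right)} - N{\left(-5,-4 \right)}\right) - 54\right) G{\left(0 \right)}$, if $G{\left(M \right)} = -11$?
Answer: $484$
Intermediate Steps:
$N{\left(L,V \right)} = 3 + V - L$ ($N{\left(L,V \right)} = 3 - \left(L - V\right) = 3 + V - L$)
$E{\left(l \right)} = \left(-3 + l\right) \left(2 + l\right)$ ($E{\left(l \right)} = \left(2 + l\right) \left(-3 + l\right) = \left(-3 + l\right) \left(2 + l\right)$)
$g{\left(R,W \right)} = 14$ ($g{\left(R,W \right)} = \left(-6 + \left(-4\right)^{2} - -4\right) + 0 = \left(-6 + 16 + 4\right) + 0 = 14 + 0 = 14$)
$\left(\left(g{\left(0,c{\left(0 \right)} \right)} - N{\left(-5,-4 \right)}\right) - 54\right) G{\left(0 \right)} = \left(\left(14 - \left(3 - 4 - -5\right)\right) - 54\right) \left(-11\right) = \left(\left(14 - \left(3 - 4 + 5\right)\right) - 54\right) \left(-11\right) = \left(\left(14 - 4\right) - 54\right) \left(-11\right) = \left(10 - 54\right) \left(-11\right) = \left(-44\right) \left(-11\right) = 484$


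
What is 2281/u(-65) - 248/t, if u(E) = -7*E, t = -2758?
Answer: 457417/89635 ≈ 5.1031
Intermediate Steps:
2281/u(-65) - 248/t = 2281/((-7*(-65))) - 248/(-2758) = 2281/455 - 248*(-1/2758) = 2281*(1/455) + 124/1379 = 2281/455 + 124/1379 = 457417/89635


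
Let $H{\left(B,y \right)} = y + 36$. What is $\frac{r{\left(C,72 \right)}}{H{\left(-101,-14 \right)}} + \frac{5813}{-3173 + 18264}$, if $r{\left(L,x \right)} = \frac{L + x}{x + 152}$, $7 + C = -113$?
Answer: $\frac{1745131}{4648028} \approx 0.37546$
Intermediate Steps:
$C = -120$ ($C = -7 - 113 = -120$)
$H{\left(B,y \right)} = 36 + y$
$r{\left(L,x \right)} = \frac{L + x}{152 + x}$
$\frac{r{\left(C,72 \right)}}{H{\left(-101,-14 \right)}} + \frac{5813}{-3173 + 18264} = \frac{\frac{1}{152 + 72} \left(-120 + 72\right)}{36 - 14} + \frac{5813}{-3173 + 18264} = \frac{\frac{1}{224} \left(-48\right)}{22} + \frac{5813}{15091} = \frac{1}{224} \left(-48\right) \frac{1}{22} + 5813 \cdot \frac{1}{15091} = \left(- \frac{3}{14}\right) \frac{1}{22} + \frac{5813}{15091} = - \frac{3}{308} + \frac{5813}{15091} = \frac{1745131}{4648028}$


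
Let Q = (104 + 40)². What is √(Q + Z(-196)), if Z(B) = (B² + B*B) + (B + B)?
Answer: 2*√24294 ≈ 311.73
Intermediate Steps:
Q = 20736 (Q = 144² = 20736)
Z(B) = 2*B + 2*B² (Z(B) = (B² + B²) + 2*B = 2*B² + 2*B = 2*B + 2*B²)
√(Q + Z(-196)) = √(20736 + 2*(-196)*(1 - 196)) = √(20736 + 2*(-196)*(-195)) = √(20736 + 76440) = √97176 = 2*√24294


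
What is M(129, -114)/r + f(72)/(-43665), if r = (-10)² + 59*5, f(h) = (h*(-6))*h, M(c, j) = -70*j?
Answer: 24048852/1149845 ≈ 20.915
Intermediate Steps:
f(h) = -6*h² (f(h) = (-6*h)*h = -6*h²)
r = 395 (r = 100 + 295 = 395)
M(129, -114)/r + f(72)/(-43665) = -70*(-114)/395 - 6*72²/(-43665) = 7980*(1/395) - 6*5184*(-1/43665) = 1596/79 - 31104*(-1/43665) = 1596/79 + 10368/14555 = 24048852/1149845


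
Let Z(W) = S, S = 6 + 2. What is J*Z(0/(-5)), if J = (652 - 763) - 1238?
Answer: -10792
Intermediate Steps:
S = 8
Z(W) = 8
J = -1349 (J = -111 - 1238 = -1349)
J*Z(0/(-5)) = -1349*8 = -10792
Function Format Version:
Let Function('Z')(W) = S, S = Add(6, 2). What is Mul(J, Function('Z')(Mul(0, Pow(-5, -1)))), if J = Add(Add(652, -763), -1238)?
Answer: -10792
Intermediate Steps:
S = 8
Function('Z')(W) = 8
J = -1349 (J = Add(-111, -1238) = -1349)
Mul(J, Function('Z')(Mul(0, Pow(-5, -1)))) = Mul(-1349, 8) = -10792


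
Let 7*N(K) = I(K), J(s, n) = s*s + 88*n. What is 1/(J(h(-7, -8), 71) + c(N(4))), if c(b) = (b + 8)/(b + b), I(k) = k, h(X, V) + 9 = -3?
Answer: 2/12799 ≈ 0.00015626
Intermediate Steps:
h(X, V) = -12 (h(X, V) = -9 - 3 = -12)
J(s, n) = s² + 88*n
N(K) = K/7
c(b) = (8 + b)/(2*b) (c(b) = (8 + b)/((2*b)) = (8 + b)*(1/(2*b)) = (8 + b)/(2*b))
1/(J(h(-7, -8), 71) + c(N(4))) = 1/(((-12)² + 88*71) + (8 + (⅐)*4)/(2*(((⅐)*4)))) = 1/((144 + 6248) + (8 + 4/7)/(2*(4/7))) = 1/(6392 + (½)*(7/4)*(60/7)) = 1/(6392 + 15/2) = 1/(12799/2) = 2/12799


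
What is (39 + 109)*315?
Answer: 46620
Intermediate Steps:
(39 + 109)*315 = 148*315 = 46620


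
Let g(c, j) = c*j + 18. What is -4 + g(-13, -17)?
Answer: 235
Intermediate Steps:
g(c, j) = 18 + c*j
-4 + g(-13, -17) = -4 + (18 - 13*(-17)) = -4 + (18 + 221) = -4 + 239 = 235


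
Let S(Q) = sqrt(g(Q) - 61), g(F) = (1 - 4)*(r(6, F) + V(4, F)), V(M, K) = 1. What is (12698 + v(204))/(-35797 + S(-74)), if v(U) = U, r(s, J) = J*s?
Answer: -461852894/1281423941 - 25804*sqrt(317)/1281423941 ≈ -0.36078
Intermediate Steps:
g(F) = -3 - 18*F (g(F) = (1 - 4)*(F*6 + 1) = -3*(6*F + 1) = -3*(1 + 6*F) = -3 - 18*F)
S(Q) = sqrt(-64 - 18*Q) (S(Q) = sqrt((-3 - 18*Q) - 61) = sqrt(-64 - 18*Q))
(12698 + v(204))/(-35797 + S(-74)) = (12698 + 204)/(-35797 + sqrt(-64 - 18*(-74))) = 12902/(-35797 + sqrt(-64 + 1332)) = 12902/(-35797 + sqrt(1268)) = 12902/(-35797 + 2*sqrt(317))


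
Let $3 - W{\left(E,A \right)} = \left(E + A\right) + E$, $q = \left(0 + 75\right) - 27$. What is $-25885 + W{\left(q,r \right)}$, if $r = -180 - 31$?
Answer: $-25767$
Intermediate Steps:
$r = -211$
$q = 48$ ($q = 75 - 27 = 48$)
$W{\left(E,A \right)} = 3 - A - 2 E$ ($W{\left(E,A \right)} = 3 - \left(\left(E + A\right) + E\right) = 3 - \left(\left(A + E\right) + E\right) = 3 - \left(A + 2 E\right) = 3 - A - 2 E$)
$-25885 + W{\left(q,r \right)} = -25885 - -118 = -25885 + \left(3 + 211 - 96\right) = -25885 + 118 = -25767$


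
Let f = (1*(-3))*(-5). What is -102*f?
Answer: -1530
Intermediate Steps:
f = 15 (f = -3*(-5) = 15)
-102*f = -102*15 = -1530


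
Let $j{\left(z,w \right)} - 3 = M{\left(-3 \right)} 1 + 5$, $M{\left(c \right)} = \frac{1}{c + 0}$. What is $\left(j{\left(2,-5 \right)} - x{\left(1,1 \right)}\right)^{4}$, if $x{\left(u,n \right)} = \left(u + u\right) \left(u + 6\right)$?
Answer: $\frac{130321}{81} \approx 1608.9$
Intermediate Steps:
$x{\left(u,n \right)} = 2 u \left(6 + u\right)$
$M{\left(c \right)} = \frac{1}{c}$
$j{\left(z,w \right)} = \frac{23}{3}$ ($j{\left(z,w \right)} = 3 + \left(\frac{1}{-3} \cdot 1 + 5\right) = 3 + \left(\left(- \frac{1}{3}\right) 1 + 5\right) = 3 + \left(- \frac{1}{3} + 5\right) = 3 + \frac{14}{3} = \frac{23}{3}$)
$\left(j{\left(2,-5 \right)} - x{\left(1,1 \right)}\right)^{4} = \left(\frac{23}{3} - 2 \cdot 1 \left(6 + 1\right)\right)^{4} = \left(\frac{23}{3} - 2 \cdot 1 \cdot 7\right)^{4} = \left(\frac{23}{3} - 14\right)^{4} = \left(- \frac{19}{3}\right)^{4} = \frac{130321}{81}$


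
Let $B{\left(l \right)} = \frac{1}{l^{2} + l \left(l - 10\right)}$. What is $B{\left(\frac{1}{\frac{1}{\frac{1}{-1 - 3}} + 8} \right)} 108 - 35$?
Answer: $- \frac{1529}{19} \approx -80.474$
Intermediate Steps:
$B{\left(l \right)} = \frac{1}{l^{2} + l \left(-10 + l\right)}$
$B{\left(\frac{1}{\frac{1}{\frac{1}{-1 - 3}} + 8} \right)} 108 - 35 = \frac{1}{2 \frac{1}{\frac{1}{\frac{1}{-1 - 3}} + 8} \left(-5 + \frac{1}{\frac{1}{\frac{1}{-1 - 3}} + 8}\right)} 108 - 35 = \frac{1}{2 \frac{1}{\frac{1}{\frac{1}{-4}} + 8} \left(-5 + \frac{1}{\frac{1}{\frac{1}{-4}} + 8}\right)} 108 - 35 = \frac{1}{2 \frac{1}{\frac{1}{- \frac{1}{4}} + 8} \left(-5 + \frac{1}{\frac{1}{- \frac{1}{4}} + 8}\right)} 108 - 35 = \frac{1}{2 \frac{1}{-4 + 8} \left(-5 + \frac{1}{-4 + 8}\right)} 108 - 35 = \frac{1}{2 \cdot \frac{1}{4} \left(-5 + \frac{1}{4}\right)} 108 - 35 = \frac{\frac{1}{\frac{1}{4}}}{2 \left(-5 + \frac{1}{4}\right)} 108 - 35 = \frac{1}{2} \cdot 4 \frac{1}{- \frac{19}{4}} \cdot 108 - 35 = \frac{1}{2} \cdot 4 \left(- \frac{4}{19}\right) 108 - 35 = \left(- \frac{8}{19}\right) 108 - 35 = - \frac{864}{19} - 35 = - \frac{1529}{19}$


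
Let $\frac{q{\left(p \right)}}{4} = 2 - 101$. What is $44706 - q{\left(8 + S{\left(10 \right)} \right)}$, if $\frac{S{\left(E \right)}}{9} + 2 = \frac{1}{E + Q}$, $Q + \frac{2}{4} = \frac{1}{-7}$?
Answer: $45102$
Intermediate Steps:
$Q = - \frac{9}{14}$ ($Q = - \frac{1}{2} + \frac{1}{-7} = - \frac{1}{2} - \frac{1}{7} = - \frac{9}{14} \approx -0.64286$)
$S{\left(E \right)} = -18 + \frac{9}{- \frac{9}{14} + E}$ ($S{\left(E \right)} = -18 + \frac{9}{E - \frac{9}{14}} = -18 + \frac{9}{- \frac{9}{14} + E}$)
$q{\left(p \right)} = -396$ ($q{\left(p \right)} = 4 \left(2 - 101\right) = 4 \left(-99\right) = -396$)
$44706 - q{\left(8 + S{\left(10 \right)} \right)} = 44706 - -396 = 44706 + 396 = 45102$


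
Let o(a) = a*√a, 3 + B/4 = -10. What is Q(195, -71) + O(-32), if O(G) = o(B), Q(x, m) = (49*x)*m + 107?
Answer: -678298 - 104*I*√13 ≈ -6.783e+5 - 374.98*I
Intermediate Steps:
B = -52 (B = -12 + 4*(-10) = -12 - 40 = -52)
Q(x, m) = 107 + 49*m*x (Q(x, m) = 49*m*x + 107 = 107 + 49*m*x)
o(a) = a^(3/2)
O(G) = -104*I*√13 (O(G) = (-52)^(3/2) = -104*I*√13)
Q(195, -71) + O(-32) = (107 + 49*(-71)*195) - 104*I*√13 = (107 - 678405) - 104*I*√13 = -678298 - 104*I*√13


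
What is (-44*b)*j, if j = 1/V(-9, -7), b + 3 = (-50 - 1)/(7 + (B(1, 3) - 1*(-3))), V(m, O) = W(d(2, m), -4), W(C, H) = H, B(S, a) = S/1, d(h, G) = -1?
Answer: -84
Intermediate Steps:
B(S, a) = S (B(S, a) = S*1 = S)
V(m, O) = -4
b = -84/11 (b = -3 + (-50 - 1)/(7 + (1 - 1*(-3))) = -3 - 51/(7 + (1 + 3)) = -3 - 51/(7 + 4) = -3 - 51/11 = -84/11 ≈ -7.6364)
j = -¼ (j = 1/(-4) = -¼ ≈ -0.25000)
(-44*b)*j = -44*(-84/11)*(-¼) = 336*(-¼) = -84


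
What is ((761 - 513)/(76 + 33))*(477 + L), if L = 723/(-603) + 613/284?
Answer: 1691597894/1555539 ≈ 1087.5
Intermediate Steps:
L = 54769/57084 (L = 723*(-1/603) + 613*(1/284) = -241/201 + 613/284 = 54769/57084 ≈ 0.95945)
((761 - 513)/(76 + 33))*(477 + L) = ((761 - 513)/(76 + 33))*(477 + 54769/57084) = (248/109)*(27283837/57084) = 1691597894/1555539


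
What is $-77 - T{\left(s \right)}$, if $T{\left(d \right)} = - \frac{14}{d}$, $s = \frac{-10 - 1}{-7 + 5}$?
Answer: $- \frac{819}{11} \approx -74.455$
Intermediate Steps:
$s = \frac{11}{2}$ ($s = - \frac{11}{-2} = \left(-11\right) \left(- \frac{1}{2}\right) = \frac{11}{2} \approx 5.5$)
$-77 - T{\left(s \right)} = -77 - - \frac{14}{\frac{11}{2}} = -77 - \left(-14\right) \frac{2}{11} = -77 - - \frac{28}{11} = -77 + \frac{28}{11} = - \frac{819}{11}$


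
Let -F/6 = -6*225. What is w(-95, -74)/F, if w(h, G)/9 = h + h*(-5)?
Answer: 19/45 ≈ 0.42222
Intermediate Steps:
F = 8100 (F = -(-36)*225 = -6*(-1350) = 8100)
w(h, G) = -36*h (w(h, G) = 9*(h + h*(-5)) = 9*(h - 5*h) = 9*(-4*h) = -36*h)
w(-95, -74)/F = -36*(-95)/8100 = 3420*(1/8100) = 19/45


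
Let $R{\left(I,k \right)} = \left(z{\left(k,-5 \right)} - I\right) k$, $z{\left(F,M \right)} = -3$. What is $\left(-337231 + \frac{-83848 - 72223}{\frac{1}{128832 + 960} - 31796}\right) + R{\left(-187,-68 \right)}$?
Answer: $- \frac{1443322389410001}{4126866431} \approx -3.4974 \cdot 10^{5}$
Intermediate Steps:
$R{\left(I,k \right)} = k \left(-3 - I\right)$ ($R{\left(I,k \right)} = \left(-3 - I\right) k = k \left(-3 - I\right)$)
$\left(-337231 + \frac{-83848 - 72223}{\frac{1}{128832 + 960} - 31796}\right) + R{\left(-187,-68 \right)} = \left(-337231 + \frac{-83848 - 72223}{\frac{1}{128832 + 960} - 31796}\right) - - 68 \left(3 - 187\right) = \left(-337231 - \frac{156071}{\frac{1}{129792} - 31796}\right) - \left(-68\right) \left(-184\right) = \left(-337231 - \frac{156071}{\frac{1}{129792} - 31796}\right) - 12512 = \left(-337231 - \frac{156071}{- \frac{4126866431}{129792}}\right) - 12512 = \left(-337231 - - \frac{20256767232}{4126866431}\right) - 12512 = \left(-337231 + \frac{20256767232}{4126866431}\right) - 12512 = - \frac{1391687036625329}{4126866431} - 12512 = - \frac{1443322389410001}{4126866431}$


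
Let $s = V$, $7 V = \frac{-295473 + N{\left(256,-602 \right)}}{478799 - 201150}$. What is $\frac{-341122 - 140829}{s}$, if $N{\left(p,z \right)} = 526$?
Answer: $\frac{936692492393}{294947} \approx 3.1758 \cdot 10^{6}$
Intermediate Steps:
$V = - \frac{294947}{1943543}$ ($V = \frac{\left(-295473 + 526\right) \frac{1}{478799 - 201150}}{7} = \frac{\left(-294947\right) \frac{1}{277649}}{7} = \frac{1}{7} \left(- \frac{294947}{277649}\right) = - \frac{294947}{1943543} \approx -0.15176$)
$s = - \frac{294947}{1943543} \approx -0.15176$
$\frac{-341122 - 140829}{s} = \frac{-341122 - 140829}{- \frac{294947}{1943543}} = \left(-341122 - 140829\right) \left(- \frac{1943543}{294947}\right) = \left(-481951\right) \left(- \frac{1943543}{294947}\right) = \frac{936692492393}{294947}$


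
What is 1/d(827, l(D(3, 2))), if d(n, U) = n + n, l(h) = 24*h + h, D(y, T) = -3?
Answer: 1/1654 ≈ 0.00060460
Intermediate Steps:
l(h) = 25*h
d(n, U) = 2*n
1/d(827, l(D(3, 2))) = 1/(2*827) = 1/1654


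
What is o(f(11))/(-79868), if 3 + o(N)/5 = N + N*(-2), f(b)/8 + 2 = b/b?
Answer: -25/79868 ≈ -0.00031302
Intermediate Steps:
f(b) = -8 (f(b) = -16 + 8*(b/b) = -16 + 8*1 = -16 + 8 = -8)
o(N) = -15 - 5*N (o(N) = -15 + 5*(N + N*(-2)) = -15 + 5*(N - 2*N) = -15 + 5*(-N) = -15 - 5*N)
o(f(11))/(-79868) = (-15 - 5*(-8))/(-79868) = (-15 + 40)*(-1/79868) = 25*(-1/79868) = -25/79868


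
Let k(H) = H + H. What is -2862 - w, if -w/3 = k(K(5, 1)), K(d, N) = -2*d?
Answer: -2922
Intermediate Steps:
k(H) = 2*H
w = 60 (w = -6*(-2*5) = -6*(-10) = -3*(-20) = 60)
-2862 - w = -2862 - 1*60 = -2862 - 60 = -2922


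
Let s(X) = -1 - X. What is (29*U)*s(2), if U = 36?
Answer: -3132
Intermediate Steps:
(29*U)*s(2) = (29*36)*(-1 - 1*2) = 1044*(-1 - 2) = 1044*(-3) = -3132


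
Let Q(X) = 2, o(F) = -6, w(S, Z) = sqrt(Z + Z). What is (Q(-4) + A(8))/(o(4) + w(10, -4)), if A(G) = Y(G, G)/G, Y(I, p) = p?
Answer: -9/22 - 3*I*sqrt(2)/22 ≈ -0.40909 - 0.19285*I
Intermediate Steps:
w(S, Z) = sqrt(2)*sqrt(Z) (w(S, Z) = sqrt(2*Z) = sqrt(2)*sqrt(Z))
A(G) = 1 (A(G) = G/G = 1)
(Q(-4) + A(8))/(o(4) + w(10, -4)) = (2 + 1)/(-6 + sqrt(2)*sqrt(-4)) = 3/(-6 + sqrt(2)*(2*I)) = 3/(-6 + 2*I*sqrt(2))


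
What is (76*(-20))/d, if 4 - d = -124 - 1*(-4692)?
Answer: 380/1141 ≈ 0.33304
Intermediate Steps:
d = -4564 (d = 4 - (-124 - 1*(-4692)) = 4 - (-124 + 4692) = 4 - 1*4568 = 4 - 4568 = -4564)
(76*(-20))/d = (76*(-20))/(-4564) = -1520*(-1/4564) = 380/1141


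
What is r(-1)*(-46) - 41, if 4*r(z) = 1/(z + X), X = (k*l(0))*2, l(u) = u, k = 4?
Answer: -59/2 ≈ -29.500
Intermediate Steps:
X = 0 (X = (4*0)*2 = 0*2 = 0)
r(z) = 1/(4*z) (r(z) = 1/(4*(z + 0)) = 1/(4*z))
r(-1)*(-46) - 41 = ((1/4)/(-1))*(-46) - 41 = ((1/4)*(-1))*(-46) - 41 = -1/4*(-46) - 41 = 23/2 - 41 = -59/2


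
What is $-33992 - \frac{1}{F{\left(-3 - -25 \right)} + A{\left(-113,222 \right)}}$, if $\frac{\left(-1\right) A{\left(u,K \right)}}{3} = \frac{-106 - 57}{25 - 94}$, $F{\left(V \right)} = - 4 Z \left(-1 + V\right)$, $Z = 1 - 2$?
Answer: $- \frac{60131871}{1769} \approx -33992.0$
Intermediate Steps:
$Z = -1$ ($Z = 1 - 2 = -1$)
$F{\left(V \right)} = -4 + 4 V$ ($F{\left(V \right)} = \left(-4\right) \left(-1\right) \left(-1 + V\right) = 4 \left(-1 + V\right) = -4 + 4 V$)
$A{\left(u,K \right)} = - \frac{163}{23}$ ($A{\left(u,K \right)} = - 3 \frac{-106 - 57}{25 - 94} = - 3 \left(- \frac{163}{-69}\right) = - 3 \left(\left(-163\right) \left(- \frac{1}{69}\right)\right) = \left(-3\right) \frac{163}{69} = - \frac{163}{23}$)
$-33992 - \frac{1}{F{\left(-3 - -25 \right)} + A{\left(-113,222 \right)}} = -33992 - \frac{1}{\left(-4 + 4 \left(-3 - -25\right)\right) - \frac{163}{23}} = -33992 - \frac{1}{\left(-4 + 4 \left(-3 + 25\right)\right) - \frac{163}{23}} = -33992 - \frac{1}{\left(-4 + 4 \cdot 22\right) - \frac{163}{23}} = -33992 - \frac{1}{\left(-4 + 88\right) - \frac{163}{23}} = -33992 - \frac{1}{84 - \frac{163}{23}} = -33992 - \frac{1}{\frac{1769}{23}} = -33992 - \frac{23}{1769} = - \frac{60131871}{1769}$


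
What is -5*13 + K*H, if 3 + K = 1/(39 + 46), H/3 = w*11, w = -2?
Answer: 11239/85 ≈ 132.22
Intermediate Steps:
H = -66 (H = 3*(-2*11) = 3*(-22) = -66)
K = -254/85 (K = -3 + 1/(39 + 46) = -3 + 1/85 = -254/85 ≈ -2.9882)
-5*13 + K*H = -5*13 - 254/85*(-66) = -65 + 16764/85 = 11239/85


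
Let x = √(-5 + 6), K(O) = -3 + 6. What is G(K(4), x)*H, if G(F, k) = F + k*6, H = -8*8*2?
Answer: -1152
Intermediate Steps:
K(O) = 3
H = -128 (H = -64*2 = -128)
x = 1 (x = √1 = 1)
G(F, k) = F + 6*k
G(K(4), x)*H = (3 + 6*1)*(-128) = (3 + 6)*(-128) = 9*(-128) = -1152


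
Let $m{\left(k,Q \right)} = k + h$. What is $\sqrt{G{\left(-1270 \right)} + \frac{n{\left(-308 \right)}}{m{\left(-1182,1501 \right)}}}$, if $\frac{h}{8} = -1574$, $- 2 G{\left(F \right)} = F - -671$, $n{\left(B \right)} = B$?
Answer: $\frac{\sqrt{56826303654}}{13774} \approx 17.307$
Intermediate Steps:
$G{\left(F \right)} = - \frac{671}{2} - \frac{F}{2}$ ($G{\left(F \right)} = - \frac{F - -671}{2} = - \frac{F + 671}{2} = - \frac{671 + F}{2} = - \frac{671}{2} - \frac{F}{2}$)
$h = -12592$ ($h = 8 \left(-1574\right) = -12592$)
$m{\left(k,Q \right)} = -12592 + k$ ($m{\left(k,Q \right)} = k - 12592 = -12592 + k$)
$\sqrt{G{\left(-1270 \right)} + \frac{n{\left(-308 \right)}}{m{\left(-1182,1501 \right)}}} = \sqrt{\left(- \frac{671}{2} - -635\right) - \frac{308}{-12592 - 1182}} = \sqrt{\left(- \frac{671}{2} + 635\right) - \frac{308}{-13774}} = \sqrt{\frac{599}{2} - - \frac{154}{6887}} = \sqrt{\frac{599}{2} + \frac{154}{6887}} = \sqrt{\frac{4125621}{13774}} = \frac{\sqrt{56826303654}}{13774}$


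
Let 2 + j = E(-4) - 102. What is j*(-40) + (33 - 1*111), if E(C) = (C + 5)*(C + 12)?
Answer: 3762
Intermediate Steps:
E(C) = (5 + C)*(12 + C)
j = -96 (j = -2 + ((60 + (-4)² + 17*(-4)) - 102) = -2 + ((60 + 16 - 68) - 102) = -2 + (8 - 102) = -2 - 94 = -96)
j*(-40) + (33 - 1*111) = -96*(-40) + (33 - 1*111) = 3840 + (33 - 111) = 3840 - 78 = 3762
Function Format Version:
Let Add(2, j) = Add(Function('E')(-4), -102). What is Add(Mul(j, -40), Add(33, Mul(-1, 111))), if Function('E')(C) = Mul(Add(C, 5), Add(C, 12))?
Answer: 3762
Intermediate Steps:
Function('E')(C) = Mul(Add(5, C), Add(12, C))
j = -96 (j = Add(-2, Add(Add(60, Pow(-4, 2), Mul(17, -4)), -102)) = Add(-2, Add(Add(60, 16, -68), -102)) = Add(-2, Add(8, -102)) = Add(-2, -94) = -96)
Add(Mul(j, -40), Add(33, Mul(-1, 111))) = Add(Mul(-96, -40), Add(33, Mul(-1, 111))) = Add(3840, Add(33, -111)) = Add(3840, -78) = 3762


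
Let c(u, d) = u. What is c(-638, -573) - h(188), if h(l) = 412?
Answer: -1050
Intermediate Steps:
c(-638, -573) - h(188) = -638 - 1*412 = -638 - 412 = -1050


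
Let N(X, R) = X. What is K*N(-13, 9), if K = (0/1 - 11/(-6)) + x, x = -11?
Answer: 715/6 ≈ 119.17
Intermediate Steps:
K = -55/6 (K = (0/1 - 11/(-6)) - 11 = (0*1 - 11*(-⅙)) - 11 = (0 + 11/6) - 11 = 11/6 - 11 = -55/6 ≈ -9.1667)
K*N(-13, 9) = -55/6*(-13) = 715/6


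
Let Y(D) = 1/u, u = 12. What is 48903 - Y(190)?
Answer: 586835/12 ≈ 48903.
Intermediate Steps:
Y(D) = 1/12
48903 - Y(190) = 48903 - 1*1/12 = 48903 - 1/12 = 586835/12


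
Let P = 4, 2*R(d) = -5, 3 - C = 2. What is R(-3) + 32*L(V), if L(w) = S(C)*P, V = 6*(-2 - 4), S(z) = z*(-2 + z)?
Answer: -261/2 ≈ -130.50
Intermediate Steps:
C = 1 (C = 3 - 1*2 = 3 - 2 = 1)
R(d) = -5/2 (R(d) = (½)*(-5) = -5/2)
V = -36 (V = 6*(-6) = -36)
L(w) = -4 (L(w) = (1*(-2 + 1))*4 = (1*(-1))*4 = -1*4 = -4)
R(-3) + 32*L(V) = -5/2 + 32*(-4) = -5/2 - 128 = -261/2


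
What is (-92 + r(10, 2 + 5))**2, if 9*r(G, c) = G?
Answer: 669124/81 ≈ 8260.8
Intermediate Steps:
r(G, c) = G/9
(-92 + r(10, 2 + 5))**2 = (-92 + (1/9)*10)**2 = (-92 + 10/9)**2 = (-818/9)**2 = 669124/81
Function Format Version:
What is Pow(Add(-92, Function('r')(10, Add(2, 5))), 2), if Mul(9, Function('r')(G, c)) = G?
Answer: Rational(669124, 81) ≈ 8260.8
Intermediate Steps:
Function('r')(G, c) = Mul(Rational(1, 9), G)
Pow(Add(-92, Function('r')(10, Add(2, 5))), 2) = Pow(Add(-92, Mul(Rational(1, 9), 10)), 2) = Pow(Add(-92, Rational(10, 9)), 2) = Pow(Rational(-818, 9), 2) = Rational(669124, 81)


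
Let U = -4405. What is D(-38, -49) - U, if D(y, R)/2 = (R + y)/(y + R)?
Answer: 4407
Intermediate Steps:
D(y, R) = 2 (D(y, R) = 2*((R + y)/(y + R)) = 2*((R + y)/(R + y)) = 2*1 = 2)
D(-38, -49) - U = 2 - 1*(-4405) = 2 + 4405 = 4407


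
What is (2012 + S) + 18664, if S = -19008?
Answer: 1668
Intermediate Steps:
(2012 + S) + 18664 = (2012 - 19008) + 18664 = -16996 + 18664 = 1668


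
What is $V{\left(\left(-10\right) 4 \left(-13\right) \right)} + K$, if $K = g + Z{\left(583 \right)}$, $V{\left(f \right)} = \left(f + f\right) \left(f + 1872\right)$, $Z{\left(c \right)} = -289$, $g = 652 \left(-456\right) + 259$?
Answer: $2190338$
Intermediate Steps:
$g = -297053$ ($g = -297312 + 259 = -297053$)
$V{\left(f \right)} = 2 f \left(1872 + f\right)$
$K = -297342$ ($K = -297053 - 289 = -297342$)
$V{\left(\left(-10\right) 4 \left(-13\right) \right)} + K = 2 \left(-10\right) 4 \left(-13\right) \left(1872 + \left(-10\right) 4 \left(-13\right)\right) - 297342 = 2 \left(\left(-40\right) \left(-13\right)\right) \left(1872 - -520\right) - 297342 = 2 \cdot 520 \left(1872 + 520\right) - 297342 = 2 \cdot 520 \cdot 2392 - 297342 = 2487680 - 297342 = 2190338$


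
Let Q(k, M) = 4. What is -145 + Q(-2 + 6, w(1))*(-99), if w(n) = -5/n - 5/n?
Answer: -541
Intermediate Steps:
w(n) = -10/n
-145 + Q(-2 + 6, w(1))*(-99) = -145 + 4*(-99) = -145 - 396 = -541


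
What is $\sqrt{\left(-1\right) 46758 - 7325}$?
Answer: $i \sqrt{54083} \approx 232.56 i$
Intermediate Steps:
$\sqrt{\left(-1\right) 46758 - 7325} = \sqrt{-46758 - 7325} = \sqrt{-54083} = i \sqrt{54083}$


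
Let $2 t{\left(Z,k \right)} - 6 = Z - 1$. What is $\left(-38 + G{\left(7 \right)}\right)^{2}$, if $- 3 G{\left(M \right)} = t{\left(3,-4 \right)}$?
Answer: $\frac{13924}{9} \approx 1547.1$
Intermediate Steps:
$t{\left(Z,k \right)} = \frac{5}{2} + \frac{Z}{2}$ ($t{\left(Z,k \right)} = 3 + \frac{Z - 1}{2} = 3 + \frac{-1 + Z}{2} = 3 + \left(- \frac{1}{2} + \frac{Z}{2}\right) = \frac{5}{2} + \frac{Z}{2}$)
$G{\left(M \right)} = - \frac{4}{3}$ ($G{\left(M \right)} = - \frac{\frac{5}{2} + \frac{1}{2} \cdot 3}{3} = - \frac{\frac{5}{2} + \frac{3}{2}}{3} = \left(- \frac{1}{3}\right) 4 = - \frac{4}{3}$)
$\left(-38 + G{\left(7 \right)}\right)^{2} = \left(-38 - \frac{4}{3}\right)^{2} = \left(- \frac{118}{3}\right)^{2} = \frac{13924}{9}$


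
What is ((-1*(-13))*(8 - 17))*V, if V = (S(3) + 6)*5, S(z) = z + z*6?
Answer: -15795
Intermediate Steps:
S(z) = 7*z (S(z) = z + 6*z = 7*z)
V = 135 (V = (7*3 + 6)*5 = (21 + 6)*5 = 27*5 = 135)
((-1*(-13))*(8 - 17))*V = ((-1*(-13))*(8 - 17))*135 = (13*(-9))*135 = -117*135 = -15795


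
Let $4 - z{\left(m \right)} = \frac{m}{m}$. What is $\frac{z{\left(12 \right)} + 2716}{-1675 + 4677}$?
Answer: $\frac{2719}{3002} \approx 0.90573$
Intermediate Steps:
$z{\left(m \right)} = 3$ ($z{\left(m \right)} = 4 - \frac{m}{m} = 4 - 1 = 3$)
$\frac{z{\left(12 \right)} + 2716}{-1675 + 4677} = \frac{3 + 2716}{-1675 + 4677} = \frac{2719}{3002}$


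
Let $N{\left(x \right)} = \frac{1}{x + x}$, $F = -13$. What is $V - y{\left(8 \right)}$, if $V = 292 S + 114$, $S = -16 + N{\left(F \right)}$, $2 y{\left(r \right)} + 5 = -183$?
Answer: $- \frac{58178}{13} \approx -4475.2$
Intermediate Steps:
$N{\left(x \right)} = \frac{1}{2 x}$
$y{\left(r \right)} = -94$ ($y{\left(r \right)} = - \frac{5}{2} + \frac{1}{2} \left(-183\right) = - \frac{5}{2} - \frac{183}{2} = -94$)
$S = - \frac{417}{26}$ ($S = -16 + \frac{1}{2 \left(-13\right)} = -16 + \frac{1}{2} \left(- \frac{1}{13}\right) = -16 - \frac{1}{26} = - \frac{417}{26} \approx -16.038$)
$V = - \frac{59400}{13}$ ($V = 292 \left(- \frac{417}{26}\right) + 114 = - \frac{60882}{13} + 114 = - \frac{59400}{13} \approx -4569.2$)
$V - y{\left(8 \right)} = - \frac{59400}{13} - -94 = - \frac{59400}{13} + 94 = - \frac{58178}{13}$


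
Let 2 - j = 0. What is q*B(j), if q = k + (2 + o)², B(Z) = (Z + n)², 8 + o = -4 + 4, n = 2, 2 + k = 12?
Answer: 736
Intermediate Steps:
k = 10 (k = -2 + 12 = 10)
j = 2 (j = 2 - 1*0 = 2 + 0 = 2)
o = -8 (o = -8 + (-4 + 4) = -8 + 0 = -8)
B(Z) = (2 + Z)² (B(Z) = (Z + 2)² = (2 + Z)²)
q = 46 (q = 10 + (2 - 8)² = 10 + (-6)² = 10 + 36 = 46)
q*B(j) = 46*(2 + 2)² = 46*4² = 46*16 = 736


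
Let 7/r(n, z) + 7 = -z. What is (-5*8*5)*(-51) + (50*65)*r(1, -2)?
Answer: 5650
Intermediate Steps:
r(n, z) = 7/(-7 - z)
(-5*8*5)*(-51) + (50*65)*r(1, -2) = (-5*8*5)*(-51) + (50*65)*(-7/(7 - 2)) = -40*5*(-51) + 3250*(-7/5) = -200*(-51) + 3250*(-7*⅕) = 10200 + 3250*(-7/5) = 10200 - 4550 = 5650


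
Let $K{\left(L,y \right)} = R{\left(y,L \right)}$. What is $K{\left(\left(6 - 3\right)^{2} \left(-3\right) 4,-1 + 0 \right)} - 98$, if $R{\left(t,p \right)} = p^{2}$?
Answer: $11566$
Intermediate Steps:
$K{\left(L,y \right)} = L^{2}$
$K{\left(\left(6 - 3\right)^{2} \left(-3\right) 4,-1 + 0 \right)} - 98 = \left(\left(6 - 3\right)^{2} \left(-3\right) 4\right)^{2} - 98 = \left(3^{2} \left(-3\right) 4\right)^{2} - 98 = \left(9 \left(-3\right) 4\right)^{2} - 98 = \left(\left(-27\right) 4\right)^{2} - 98 = \left(-108\right)^{2} - 98 = 11664 - 98 = 11566$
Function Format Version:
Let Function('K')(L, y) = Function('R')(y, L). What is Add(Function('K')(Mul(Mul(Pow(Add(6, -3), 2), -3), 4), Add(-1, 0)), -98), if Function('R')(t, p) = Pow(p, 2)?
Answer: 11566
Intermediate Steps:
Function('K')(L, y) = Pow(L, 2)
Add(Function('K')(Mul(Mul(Pow(Add(6, -3), 2), -3), 4), Add(-1, 0)), -98) = Add(Pow(Mul(Mul(Pow(Add(6, -3), 2), -3), 4), 2), -98) = Add(Pow(Mul(Mul(Pow(3, 2), -3), 4), 2), -98) = Add(Pow(Mul(Mul(9, -3), 4), 2), -98) = Add(Pow(Mul(-27, 4), 2), -98) = Add(Pow(-108, 2), -98) = Add(11664, -98) = 11566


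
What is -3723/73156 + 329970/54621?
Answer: 469331987/78350076 ≈ 5.9902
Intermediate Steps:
-3723/73156 + 329970/54621 = -3723*1/73156 + 329970*(1/54621) = -3723/73156 + 6470/1071 = 469331987/78350076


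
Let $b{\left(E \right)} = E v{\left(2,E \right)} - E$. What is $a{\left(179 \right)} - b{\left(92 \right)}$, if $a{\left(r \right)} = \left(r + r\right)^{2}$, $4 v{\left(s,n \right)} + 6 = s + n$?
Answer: $126232$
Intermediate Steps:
$v{\left(s,n \right)} = - \frac{3}{2} + \frac{n}{4} + \frac{s}{4}$ ($v{\left(s,n \right)} = - \frac{3}{2} + \frac{s + n}{4} = - \frac{3}{2} + \frac{n + s}{4} = - \frac{3}{2} + \left(\frac{n}{4} + \frac{s}{4}\right) = - \frac{3}{2} + \frac{n}{4} + \frac{s}{4}$)
$a{\left(r \right)} = 4 r^{2}$ ($a{\left(r \right)} = \left(2 r\right)^{2} = 4 r^{2}$)
$b{\left(E \right)} = - E + E \left(-1 + \frac{E}{4}\right)$ ($b{\left(E \right)} = E \left(- \frac{3}{2} + \frac{E}{4} + \frac{1}{4} \cdot 2\right) - E = E \left(- \frac{3}{2} + \frac{E}{4} + \frac{1}{2}\right) - E = E \left(-1 + \frac{E}{4}\right) - E = - E + E \left(-1 + \frac{E}{4}\right)$)
$a{\left(179 \right)} - b{\left(92 \right)} = 4 \cdot 179^{2} - \frac{1}{4} \cdot 92 \left(-8 + 92\right) = 4 \cdot 32041 - \frac{1}{4} \cdot 92 \cdot 84 = 128164 - 1932 = 126232$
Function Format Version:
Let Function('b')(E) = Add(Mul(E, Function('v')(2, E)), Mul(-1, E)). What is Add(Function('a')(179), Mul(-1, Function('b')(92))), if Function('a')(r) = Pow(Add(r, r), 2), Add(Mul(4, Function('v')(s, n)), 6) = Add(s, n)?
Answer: 126232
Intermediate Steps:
Function('v')(s, n) = Add(Rational(-3, 2), Mul(Rational(1, 4), n), Mul(Rational(1, 4), s)) (Function('v')(s, n) = Add(Rational(-3, 2), Mul(Rational(1, 4), Add(s, n))) = Add(Rational(-3, 2), Mul(Rational(1, 4), Add(n, s))) = Add(Rational(-3, 2), Add(Mul(Rational(1, 4), n), Mul(Rational(1, 4), s))) = Add(Rational(-3, 2), Mul(Rational(1, 4), n), Mul(Rational(1, 4), s)))
Function('a')(r) = Mul(4, Pow(r, 2)) (Function('a')(r) = Pow(Mul(2, r), 2) = Mul(4, Pow(r, 2)))
Function('b')(E) = Add(Mul(-1, E), Mul(E, Add(-1, Mul(Rational(1, 4), E)))) (Function('b')(E) = Add(Mul(E, Add(Rational(-3, 2), Mul(Rational(1, 4), E), Mul(Rational(1, 4), 2))), Mul(-1, E)) = Add(Mul(E, Add(Rational(-3, 2), Mul(Rational(1, 4), E), Rational(1, 2))), Mul(-1, E)) = Add(Mul(E, Add(-1, Mul(Rational(1, 4), E))), Mul(-1, E)) = Add(Mul(-1, E), Mul(E, Add(-1, Mul(Rational(1, 4), E)))))
Add(Function('a')(179), Mul(-1, Function('b')(92))) = Add(Mul(4, Pow(179, 2)), Mul(-1, Mul(Rational(1, 4), 92, Add(-8, 92)))) = Add(Mul(4, 32041), Mul(-1, Mul(Rational(1, 4), 92, 84))) = Add(128164, Mul(-1, 1932)) = Add(128164, -1932) = 126232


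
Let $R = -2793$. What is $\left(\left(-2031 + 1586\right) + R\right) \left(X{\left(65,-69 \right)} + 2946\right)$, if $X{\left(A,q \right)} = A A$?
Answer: $-23219698$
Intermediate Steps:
$X{\left(A,q \right)} = A^{2}$
$\left(\left(-2031 + 1586\right) + R\right) \left(X{\left(65,-69 \right)} + 2946\right) = \left(\left(-2031 + 1586\right) - 2793\right) \left(65^{2} + 2946\right) = \left(-445 - 2793\right) \left(4225 + 2946\right) = \left(-3238\right) 7171 = -23219698$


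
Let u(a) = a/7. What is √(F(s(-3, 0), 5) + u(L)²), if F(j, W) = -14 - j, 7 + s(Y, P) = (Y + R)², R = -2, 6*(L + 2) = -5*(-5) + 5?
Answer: I*√1559/7 ≈ 5.6406*I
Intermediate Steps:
L = 3 (L = -2 + (-5*(-5) + 5)/6 = -2 + (25 + 5)/6 = -2 + (⅙)*30 = -2 + 5 = 3)
s(Y, P) = -7 + (-2 + Y)² (s(Y, P) = -7 + (Y - 2)² = -7 + (-2 + Y)²)
u(a) = a/7 (u(a) = a*(⅐) = a/7)
√(F(s(-3, 0), 5) + u(L)²) = √((-14 - (-7 + (-2 - 3)²)) + ((⅐)*3)²) = √((-14 - (-7 + (-5)²)) + (3/7)²) = √((-14 - (-7 + 25)) + 9/49) = √((-14 - 1*18) + 9/49) = √((-14 - 18) + 9/49) = √(-32 + 9/49) = √(-1559/49) = I*√1559/7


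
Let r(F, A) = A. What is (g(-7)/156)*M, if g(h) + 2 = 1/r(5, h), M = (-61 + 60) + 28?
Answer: -135/364 ≈ -0.37088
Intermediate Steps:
M = 27 (M = -1 + 28 = 27)
g(h) = -2 + 1/h
(g(-7)/156)*M = ((-2 + 1/(-7))/156)*27 = ((-2 - ⅐)*(1/156))*27 = -15/7*1/156*27 = -5/364*27 = -135/364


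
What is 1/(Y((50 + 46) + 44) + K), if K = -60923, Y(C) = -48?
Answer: -1/60971 ≈ -1.6401e-5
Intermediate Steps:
1/(Y((50 + 46) + 44) + K) = 1/(-48 - 60923) = 1/(-60971) = -1/60971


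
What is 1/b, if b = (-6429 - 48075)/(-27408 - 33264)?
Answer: 2528/2271 ≈ 1.1132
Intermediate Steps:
b = 2271/2528 (b = -54504/(-60672) = -54504*(-1/60672) = 2271/2528 ≈ 0.89834)
1/b = 1/(2271/2528) = 2528/2271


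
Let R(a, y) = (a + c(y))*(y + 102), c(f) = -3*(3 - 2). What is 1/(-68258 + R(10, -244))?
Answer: -1/69252 ≈ -1.4440e-5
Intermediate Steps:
c(f) = -3 (c(f) = -3*1 = -3)
R(a, y) = (-3 + a)*(102 + y) (R(a, y) = (a - 3)*(y + 102) = (-3 + a)*(102 + y))
1/(-68258 + R(10, -244)) = 1/(-68258 + (-306 - 3*(-244) + 102*10 + 10*(-244))) = 1/(-68258 + (-306 + 732 + 1020 - 2440)) = 1/(-68258 - 994) = 1/(-69252) = -1/69252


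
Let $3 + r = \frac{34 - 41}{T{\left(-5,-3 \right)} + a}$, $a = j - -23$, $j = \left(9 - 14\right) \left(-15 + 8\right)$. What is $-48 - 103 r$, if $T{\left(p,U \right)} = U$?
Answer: $\frac{15076}{55} \approx 274.11$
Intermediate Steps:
$j = 35$ ($j = \left(-5\right) \left(-7\right) = 35$)
$a = 58$ ($a = 35 - -23 = 35 + 23 = 58$)
$r = - \frac{172}{55}$ ($r = -3 + \frac{34 - 41}{-3 + 58} = -3 - \frac{7}{55} = - \frac{172}{55} \approx -3.1273$)
$-48 - 103 r = -48 - - \frac{17716}{55} = -48 + \frac{17716}{55} = \frac{15076}{55}$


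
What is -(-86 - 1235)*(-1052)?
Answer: -1389692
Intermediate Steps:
-(-86 - 1235)*(-1052) = -(-1321)*(-1052) = -1*1389692 = -1389692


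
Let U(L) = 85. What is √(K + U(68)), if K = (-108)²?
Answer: √11749 ≈ 108.39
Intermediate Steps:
K = 11664
√(K + U(68)) = √(11664 + 85) = √11749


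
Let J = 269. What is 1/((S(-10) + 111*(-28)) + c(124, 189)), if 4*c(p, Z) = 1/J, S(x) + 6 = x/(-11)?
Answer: -11836/36846533 ≈ -0.00032122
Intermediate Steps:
S(x) = -6 - x/11 (S(x) = -6 + x/(-11) = -6 + x*(-1/11) = -6 - x/11)
c(p, Z) = 1/1076 (c(p, Z) = (¼)/269 = (¼)*(1/269) = 1/1076)
1/((S(-10) + 111*(-28)) + c(124, 189)) = 1/(((-6 - 1/11*(-10)) + 111*(-28)) + 1/1076) = 1/(((-6 + 10/11) - 3108) + 1/1076) = 1/((-56/11 - 3108) + 1/1076) = 1/(-34244/11 + 1/1076) = 1/(-36846533/11836) = -11836/36846533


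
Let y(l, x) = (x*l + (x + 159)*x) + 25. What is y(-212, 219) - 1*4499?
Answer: 31880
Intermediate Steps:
y(l, x) = 25 + l*x + x*(159 + x) (y(l, x) = (l*x + (159 + x)*x) + 25 = (l*x + x*(159 + x)) + 25 = 25 + l*x + x*(159 + x))
y(-212, 219) - 1*4499 = (25 + 219² + 159*219 - 212*219) - 1*4499 = (25 + 47961 + 34821 - 46428) - 4499 = 36379 - 4499 = 31880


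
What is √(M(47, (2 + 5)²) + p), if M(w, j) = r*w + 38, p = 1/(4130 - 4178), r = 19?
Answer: √134061/12 ≈ 30.512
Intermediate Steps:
p = -1/48 (p = 1/(-48) = -1/48 ≈ -0.020833)
M(w, j) = 38 + 19*w (M(w, j) = 19*w + 38 = 38 + 19*w)
√(M(47, (2 + 5)²) + p) = √((38 + 19*47) - 1/48) = √((38 + 893) - 1/48) = √(931 - 1/48) = √(44687/48) = √134061/12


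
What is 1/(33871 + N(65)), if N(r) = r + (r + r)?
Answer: 1/34066 ≈ 2.9355e-5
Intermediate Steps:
N(r) = 3*r (N(r) = r + 2*r = 3*r)
1/(33871 + N(65)) = 1/(33871 + 3*65) = 1/(33871 + 195) = 1/34066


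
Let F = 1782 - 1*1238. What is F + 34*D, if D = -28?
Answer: -408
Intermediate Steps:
F = 544 (F = 1782 - 1238 = 544)
F + 34*D = 544 + 34*(-28) = 544 - 952 = -408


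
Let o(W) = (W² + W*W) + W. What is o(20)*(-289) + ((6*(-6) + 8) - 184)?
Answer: -237192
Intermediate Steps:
o(W) = W + 2*W² (o(W) = (W² + W²) + W = 2*W² + W = W + 2*W²)
o(20)*(-289) + ((6*(-6) + 8) - 184) = (20*(1 + 2*20))*(-289) + ((6*(-6) + 8) - 184) = (20*(1 + 40))*(-289) + ((-36 + 8) - 184) = (20*41)*(-289) + (-28 - 184) = 820*(-289) - 212 = -236980 - 212 = -237192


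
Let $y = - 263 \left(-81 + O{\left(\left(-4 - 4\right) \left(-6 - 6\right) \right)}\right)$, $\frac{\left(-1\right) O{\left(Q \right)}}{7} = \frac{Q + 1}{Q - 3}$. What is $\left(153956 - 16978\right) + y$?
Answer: $\frac{14898710}{93} \approx 1.602 \cdot 10^{5}$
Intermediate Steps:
$O{\left(Q \right)} = - \frac{7 \left(1 + Q\right)}{-3 + Q}$ ($O{\left(Q \right)} = - 7 \frac{Q + 1}{Q - 3} = - 7 \frac{1 + Q}{-3 + Q} = - \frac{7 \left(1 + Q\right)}{-3 + Q}$)
$y = \frac{2159756}{93}$ ($y = - 263 \left(-81 + \frac{7 \left(-1 - \left(-4 - 4\right) \left(-6 - 6\right)\right)}{-3 + \left(-4 - 4\right) \left(-6 - 6\right)}\right) = - 263 \left(-81 + \frac{7 \left(-1 - \left(-8\right) \left(-12\right)\right)}{-3 - -96}\right) = - 263 \left(-81 + \frac{7 \left(-1 - 96\right)}{-3 + 96}\right) = - 263 \left(-81 + \frac{7 \left(-1 - 96\right)}{93}\right) = - 263 \left(-81 + 7 \cdot \frac{1}{93} \left(-97\right)\right) = - 263 \left(-81 - \frac{679}{93}\right) = \left(-263\right) \left(- \frac{8212}{93}\right) = \frac{2159756}{93} \approx 23223.0$)
$\left(153956 - 16978\right) + y = \left(153956 - 16978\right) + \frac{2159756}{93} = 136978 + \frac{2159756}{93} = \frac{14898710}{93}$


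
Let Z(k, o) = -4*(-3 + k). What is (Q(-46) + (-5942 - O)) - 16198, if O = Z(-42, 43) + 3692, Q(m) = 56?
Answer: -25956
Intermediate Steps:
Z(k, o) = 12 - 4*k
O = 3872 (O = (12 - 4*(-42)) + 3692 = (12 + 168) + 3692 = 180 + 3692 = 3872)
(Q(-46) + (-5942 - O)) - 16198 = (56 + (-5942 - 1*3872)) - 16198 = (56 + (-5942 - 3872)) - 16198 = (56 - 9814) - 16198 = -9758 - 16198 = -25956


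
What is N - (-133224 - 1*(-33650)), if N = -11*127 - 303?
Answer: 97874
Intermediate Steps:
N = -1700 (N = -1397 - 303 = -1700)
N - (-133224 - 1*(-33650)) = -1700 - (-133224 - 1*(-33650)) = -1700 - (-133224 + 33650) = -1700 - 1*(-99574) = -1700 + 99574 = 97874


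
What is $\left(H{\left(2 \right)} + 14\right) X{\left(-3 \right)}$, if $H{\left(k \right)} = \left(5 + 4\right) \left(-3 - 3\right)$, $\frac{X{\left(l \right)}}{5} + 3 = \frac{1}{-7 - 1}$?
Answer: $625$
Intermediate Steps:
$X{\left(l \right)} = - \frac{125}{8}$ ($X{\left(l \right)} = -15 + \frac{5}{-7 - 1} = -15 + \frac{5}{-8} = -15 + 5 \left(- \frac{1}{8}\right) = -15 - \frac{5}{8} = - \frac{125}{8}$)
$H{\left(k \right)} = -54$ ($H{\left(k \right)} = 9 \left(-6\right) = -54$)
$\left(H{\left(2 \right)} + 14\right) X{\left(-3 \right)} = \left(-54 + 14\right) \left(- \frac{125}{8}\right) = \left(-40\right) \left(- \frac{125}{8}\right) = 625$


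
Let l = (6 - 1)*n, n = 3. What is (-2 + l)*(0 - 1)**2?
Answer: 13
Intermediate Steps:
l = 15 (l = (6 - 1)*3 = 5*3 = 15)
(-2 + l)*(0 - 1)**2 = (-2 + 15)*(0 - 1)**2 = 13*(-1)**2 = 13*1 = 13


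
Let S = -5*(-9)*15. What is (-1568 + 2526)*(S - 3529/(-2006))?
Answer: 650280341/1003 ≈ 6.4834e+5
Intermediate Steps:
S = 675 (S = 45*15 = 675)
(-1568 + 2526)*(S - 3529/(-2006)) = (-1568 + 2526)*(675 - 3529/(-2006)) = 958*(675 - 3529*(-1/2006)) = 958*(675 + 3529/2006) = 958*(1357579/2006) = 650280341/1003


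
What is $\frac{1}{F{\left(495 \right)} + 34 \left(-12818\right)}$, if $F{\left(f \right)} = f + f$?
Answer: $- \frac{1}{434822} \approx -2.2998 \cdot 10^{-6}$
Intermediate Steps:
$F{\left(f \right)} = 2 f$
$\frac{1}{F{\left(495 \right)} + 34 \left(-12818\right)} = \frac{1}{2 \cdot 495 + 34 \left(-12818\right)} = \frac{1}{990 - 435812} = \frac{1}{-434822} = - \frac{1}{434822}$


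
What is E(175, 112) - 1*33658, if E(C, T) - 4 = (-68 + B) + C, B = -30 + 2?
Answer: -33575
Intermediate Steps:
B = -28
E(C, T) = -92 + C (E(C, T) = 4 + ((-68 - 28) + C) = 4 + (-96 + C) = -92 + C)
E(175, 112) - 1*33658 = (-92 + 175) - 1*33658 = 83 - 33658 = -33575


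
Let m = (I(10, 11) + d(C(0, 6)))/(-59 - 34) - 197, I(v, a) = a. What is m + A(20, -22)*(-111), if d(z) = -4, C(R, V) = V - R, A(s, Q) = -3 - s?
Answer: 219101/93 ≈ 2355.9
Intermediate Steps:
m = -18328/93 (m = (11 - 4)/(-59 - 34) - 197 = 7/(-93) - 197 = 7*(-1/93) - 197 = -7/93 - 197 = -18328/93 ≈ -197.08)
m + A(20, -22)*(-111) = -18328/93 + (-3 - 1*20)*(-111) = -18328/93 + (-3 - 20)*(-111) = -18328/93 - 23*(-111) = -18328/93 + 2553 = 219101/93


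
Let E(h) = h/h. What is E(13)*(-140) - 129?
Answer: -269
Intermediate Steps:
E(h) = 1
E(13)*(-140) - 129 = 1*(-140) - 129 = -140 - 129 = -269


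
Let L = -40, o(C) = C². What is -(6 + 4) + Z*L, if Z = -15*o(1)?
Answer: 590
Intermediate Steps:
Z = -15 (Z = -15*1² = -15*1 = -15)
-(6 + 4) + Z*L = -(6 + 4) - 15*(-40) = -1*10 + 600 = -10 + 600 = 590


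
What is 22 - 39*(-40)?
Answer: 1582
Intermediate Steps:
22 - 39*(-40) = 22 + 1560 = 1582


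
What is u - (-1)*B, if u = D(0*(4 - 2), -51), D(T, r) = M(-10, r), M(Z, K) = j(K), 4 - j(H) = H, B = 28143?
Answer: 28198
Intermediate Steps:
j(H) = 4 - H
M(Z, K) = 4 - K
D(T, r) = 4 - r
u = 55 (u = 4 - 1*(-51) = 4 + 51 = 55)
u - (-1)*B = 55 - (-1)*28143 = 55 - 1*(-28143) = 55 + 28143 = 28198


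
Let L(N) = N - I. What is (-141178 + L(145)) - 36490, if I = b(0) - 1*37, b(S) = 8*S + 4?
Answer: -177490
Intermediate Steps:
b(S) = 4 + 8*S
I = -33 (I = (4 + 8*0) - 1*37 = (4 + 0) - 37 = 4 - 37 = -33)
L(N) = 33 + N (L(N) = N - 1*(-33) = N + 33 = 33 + N)
(-141178 + L(145)) - 36490 = (-141178 + (33 + 145)) - 36490 = (-141178 + 178) - 36490 = -141000 - 36490 = -177490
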